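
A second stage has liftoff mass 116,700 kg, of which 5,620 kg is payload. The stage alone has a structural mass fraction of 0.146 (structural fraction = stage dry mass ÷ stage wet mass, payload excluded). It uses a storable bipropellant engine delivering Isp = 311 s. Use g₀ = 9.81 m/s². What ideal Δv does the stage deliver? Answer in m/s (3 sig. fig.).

Δv ≈ 5110 m/s

Stage wet mass = m₀ − payload = 116,700 − 5,620 = 111,080 kg.
Stage dry mass = ε × stage wet mass = 0.146 × 111,080 = 16,217.7 kg.
Burnout mass m_f = stage dry + payload = 16,217.7 + 5,620 = 21,837.7 kg.
v_e = Isp · g₀ = 311 × 9.81 = 3050.9 m/s.
By the Tsiolkovsky rocket equation, Δv = v_e · ln(116,700/21,837.7) = 3050.9 × ln(5.344) = 3050.9 × 1.6760 ≈ 5113 m/s.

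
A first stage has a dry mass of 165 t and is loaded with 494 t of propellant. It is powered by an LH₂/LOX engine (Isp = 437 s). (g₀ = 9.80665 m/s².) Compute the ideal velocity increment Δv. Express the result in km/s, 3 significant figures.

v_e = Isp · g₀ = 437 × 9.80665 = 4285.5 m/s.
m₀ = m_dry + m_prop = 165 + 494 = 659 t.
Using Δv = v_e ln(m₀/m_f): Δv = v_e · ln(m₀/m_f) = 4285.5 × ln(3.994) = 4285.5 × 1.3848 ≈ 5934.5 m/s.

Δv ≈ 5.93 km/s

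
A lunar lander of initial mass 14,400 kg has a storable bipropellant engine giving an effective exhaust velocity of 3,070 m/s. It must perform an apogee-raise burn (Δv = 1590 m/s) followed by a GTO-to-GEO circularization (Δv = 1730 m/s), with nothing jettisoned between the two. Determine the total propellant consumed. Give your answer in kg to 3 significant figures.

total propellant consumed ≈ 9520 kg

After the first burn: m = 14400 × exp(−1590/3070.0) = 14400 × 0.59576 = 8,578.94 kg.
After the second burn: m = 8,578.94 × exp(−1730/3070.0) = 8,578.94 × 0.56920 = 4,883.13 kg.
Total propellant = m₀ − m_final = 14400 − 4,883.13 = 9,516.87 kg.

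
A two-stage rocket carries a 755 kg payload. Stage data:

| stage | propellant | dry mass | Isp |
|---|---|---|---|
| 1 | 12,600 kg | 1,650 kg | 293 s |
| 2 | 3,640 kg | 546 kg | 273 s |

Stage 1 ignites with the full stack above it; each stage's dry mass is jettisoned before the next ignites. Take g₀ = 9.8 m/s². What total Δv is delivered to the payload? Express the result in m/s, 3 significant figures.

Δv ≈ 6640 m/s

Ignition mass of stage 1 = 12,600+1,650 + 3,640+546 + 755 = 19,191 kg.
Stage 1: m₀ = 19,191 kg, m_f = 19,191 − 12,600 = 6,591 kg; Δv = 293×9.8×ln(2.912) = 2871.4×1.0687 ≈ 3069 m/s.
Stage 2: m₀ = 4,941 kg, m_f = 4,941 − 3,640 = 1,301 kg; Δv = 273×9.8×ln(3.798) = 2675.4×1.3344 ≈ 3570 m/s.
Total Δv = 3069 + 3570 = 6639 m/s.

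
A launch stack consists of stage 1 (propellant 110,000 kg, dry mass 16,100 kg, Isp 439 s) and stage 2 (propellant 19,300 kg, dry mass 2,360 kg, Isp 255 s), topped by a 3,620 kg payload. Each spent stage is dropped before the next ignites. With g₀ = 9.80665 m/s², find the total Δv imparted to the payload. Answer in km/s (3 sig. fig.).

Ignition mass of stage 1 = 110,000+16,100 + 19,300+2,360 + 3,620 = 151,380 kg.
Stage 1: m₀ = 151,380 kg, m_f = 151,380 − 110,000 = 41,380 kg; Δv = 439×9.80665×ln(3.658) = 4305.1×1.2970 ≈ 5584 m/s.
Stage 2: m₀ = 25,280 kg, m_f = 25,280 − 19,300 = 5,980 kg; Δv = 255×9.80665×ln(4.227) = 2500.7×1.4416 ≈ 3605 m/s.
Total Δv = 5584 + 3605 = 9189 m/s.

Δv ≈ 9.19 km/s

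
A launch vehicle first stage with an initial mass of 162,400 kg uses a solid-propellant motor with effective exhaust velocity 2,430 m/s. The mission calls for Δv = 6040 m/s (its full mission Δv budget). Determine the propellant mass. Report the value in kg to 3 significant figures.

propellant mass ≈ 149000 kg

m₀/m_f = exp(Δv / v_e) = exp(6040 / 2430.0) = exp(2.4856) = 12.0083.
m_f = 162,400 / 12.0083 = 13,524 kg, so propellant = m₀ − m_f = 162,400 − 13,524 = 148,876 kg.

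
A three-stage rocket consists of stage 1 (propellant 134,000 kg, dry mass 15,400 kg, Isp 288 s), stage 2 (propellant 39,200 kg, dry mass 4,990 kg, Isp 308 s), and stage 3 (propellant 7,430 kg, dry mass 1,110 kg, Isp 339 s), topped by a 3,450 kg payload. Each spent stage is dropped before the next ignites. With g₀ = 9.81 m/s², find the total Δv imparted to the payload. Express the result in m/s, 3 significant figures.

Δv ≈ 9810 m/s

Ignition mass of stage 1 = 134,000+15,400 + 39,200+4,990 + 7,430+1,110 + 3,450 = 205,580 kg.
Stage 1: m₀ = 205,580 kg, m_f = 205,580 − 134,000 = 71,580 kg; Δv = 288×9.81×ln(2.872) = 2825.3×1.0550 ≈ 2981 m/s.
Stage 2: m₀ = 56,180 kg, m_f = 56,180 − 39,200 = 16,980 kg; Δv = 308×9.81×ln(3.309) = 3021.5×1.1965 ≈ 3615 m/s.
Stage 3: m₀ = 11,990 kg, m_f = 11,990 − 7,430 = 4,560 kg; Δv = 339×9.81×ln(2.629) = 3325.6×0.9668 ≈ 3215 m/s.
Total Δv = 2981 + 3615 + 3215 = 9811 m/s.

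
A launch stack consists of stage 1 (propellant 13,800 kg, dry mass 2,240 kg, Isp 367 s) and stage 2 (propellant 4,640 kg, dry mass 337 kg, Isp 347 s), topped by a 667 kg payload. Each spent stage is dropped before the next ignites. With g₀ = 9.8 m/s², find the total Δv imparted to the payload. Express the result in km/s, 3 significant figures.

Ignition mass of stage 1 = 13,800+2,240 + 4,640+337 + 667 = 21,684 kg.
Stage 1: m₀ = 21,684 kg, m_f = 21,684 − 13,800 = 7,884 kg; Δv = 367×9.8×ln(2.75) = 3596.6×1.0117 ≈ 3639 m/s.
Stage 2: m₀ = 5,644 kg, m_f = 5,644 − 4,640 = 1,004 kg; Δv = 347×9.8×ln(5.622) = 3400.6×1.7266 ≈ 5871 m/s.
Total Δv = 3639 + 5871 = 9510 m/s.

Δv ≈ 9.51 km/s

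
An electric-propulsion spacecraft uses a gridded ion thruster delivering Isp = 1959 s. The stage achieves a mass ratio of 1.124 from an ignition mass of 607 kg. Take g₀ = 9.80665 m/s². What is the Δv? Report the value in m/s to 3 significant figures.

v_e = Isp · g₀ = 1959 × 9.80665 = 19211.2 m/s.
Rocket equation: Δv = v_e · ln(1.124) = 19211.2 × 0.1169 ≈ 2245.7 m/s.

Δv ≈ 2250 m/s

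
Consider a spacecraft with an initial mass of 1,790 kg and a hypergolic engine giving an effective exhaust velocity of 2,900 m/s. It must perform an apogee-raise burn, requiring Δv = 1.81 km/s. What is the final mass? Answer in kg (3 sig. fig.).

final mass ≈ 959 kg

m₀/m_f = exp(Δv / v_e) = exp(1810 / 2900.0) = exp(0.6241) = 1.8666.
m_f = m₀ / 1.8666 = 1,790 / 1.8666 = 958.963 kg.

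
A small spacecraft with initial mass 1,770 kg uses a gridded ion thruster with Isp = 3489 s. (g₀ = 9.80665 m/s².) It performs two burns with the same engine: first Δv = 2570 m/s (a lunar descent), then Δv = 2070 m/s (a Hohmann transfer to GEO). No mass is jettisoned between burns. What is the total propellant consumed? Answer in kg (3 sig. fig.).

total propellant consumed ≈ 224 kg

v_e = Isp · g₀ = 3489 × 9.80665 = 34215.4 m/s.
After the first burn: m = 1770 × exp(−2570/34215.4) = 1770 × 0.92764 = 1,641.92 kg.
After the second burn: m = 1,641.92 × exp(−2070/34215.4) = 1,641.92 × 0.94129 = 1,545.52 kg.
Total propellant = m₀ − m_final = 1770 − 1,545.52 = 224.48 kg.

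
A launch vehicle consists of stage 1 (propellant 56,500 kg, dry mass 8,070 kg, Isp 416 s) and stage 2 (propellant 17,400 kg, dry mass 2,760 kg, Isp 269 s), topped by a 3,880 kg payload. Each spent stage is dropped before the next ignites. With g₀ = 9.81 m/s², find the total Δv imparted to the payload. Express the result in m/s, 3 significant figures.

Δv ≈ 7540 m/s

Ignition mass of stage 1 = 56,500+8,070 + 17,400+2,760 + 3,880 = 88,610 kg.
Stage 1: m₀ = 88,610 kg, m_f = 88,610 − 56,500 = 32,110 kg; Δv = 416×9.81×ln(2.76) = 4081.0×1.0151 ≈ 4142 m/s.
Stage 2: m₀ = 24,040 kg, m_f = 24,040 − 17,400 = 6,640 kg; Δv = 269×9.81×ln(3.62) = 2638.9×1.2866 ≈ 3395 m/s.
Total Δv = 4142 + 3395 = 7537 m/s.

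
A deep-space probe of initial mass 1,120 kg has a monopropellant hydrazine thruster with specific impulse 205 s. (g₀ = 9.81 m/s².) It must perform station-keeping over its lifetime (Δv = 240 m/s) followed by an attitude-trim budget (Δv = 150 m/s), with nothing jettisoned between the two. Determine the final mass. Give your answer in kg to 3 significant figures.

final mass ≈ 923 kg

v_e = Isp · g₀ = 205 × 9.81 = 2011.1 m/s.
After the first burn: m = 1120 × exp(−240/2011.1) = 1120 × 0.88751 = 994.011 kg.
After the second burn: m = 994.011 × exp(−150/2011.1) = 994.011 × 0.92813 = 922.571 kg.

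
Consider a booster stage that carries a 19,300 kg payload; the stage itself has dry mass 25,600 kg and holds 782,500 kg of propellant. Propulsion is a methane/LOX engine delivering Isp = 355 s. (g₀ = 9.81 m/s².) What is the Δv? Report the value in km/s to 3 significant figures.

Δv ≈ 10.1 km/s

v_e = Isp · g₀ = 355 × 9.81 = 3482.6 m/s.
m₀ = payload + dry + propellant = 19,300 + 25,600 + 782,500 = 827,400 kg.
m_f = payload + dry = 19,300 + 25,600 = 44,900 kg.
Δv = v_e · ln(m₀/m_f) = 3482.6 × ln(18.43) = 3482.6 × 2.9139 ≈ 10147.6 m/s.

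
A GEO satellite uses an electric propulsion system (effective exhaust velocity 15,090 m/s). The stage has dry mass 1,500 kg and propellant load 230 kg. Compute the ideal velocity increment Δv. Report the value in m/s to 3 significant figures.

Δv ≈ 2150 m/s

m₀ = m_dry + m_prop = 1,500 + 230 = 1,730 kg.
Rocket equation: Δv = v_e · ln(m₀/m_f) = 15090.0 × ln(1.153) = 15090.0 × 0.1427 ≈ 2152.7 m/s.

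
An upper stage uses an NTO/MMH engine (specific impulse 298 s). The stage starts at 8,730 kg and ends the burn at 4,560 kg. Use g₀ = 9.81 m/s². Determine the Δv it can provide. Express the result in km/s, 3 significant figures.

Δv ≈ 1.90 km/s

v_e = Isp · g₀ = 298 × 9.81 = 2923.4 m/s.
Δv = v_e · ln(m₀/m_f) = 2923.4 × ln(1.914) = 2923.4 × 0.6494 ≈ 1898.6 m/s.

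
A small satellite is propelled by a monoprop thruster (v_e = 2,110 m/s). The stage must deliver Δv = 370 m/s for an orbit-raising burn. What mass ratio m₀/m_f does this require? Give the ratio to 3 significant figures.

Rocket equation: m₀/m_f = exp(Δv / v_e) = exp(370 / 2110.0) = exp(0.1754) = 1.1917.

mass ratio ≈ 1.19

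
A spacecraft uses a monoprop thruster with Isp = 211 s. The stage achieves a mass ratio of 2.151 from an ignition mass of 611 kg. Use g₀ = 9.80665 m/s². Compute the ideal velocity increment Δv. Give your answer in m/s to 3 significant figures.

Δv ≈ 1580 m/s

v_e = Isp · g₀ = 211 × 9.80665 = 2069.2 m/s.
Δv = v_e · ln(2.151) = 2069.2 × 0.7659 ≈ 1584.9 m/s.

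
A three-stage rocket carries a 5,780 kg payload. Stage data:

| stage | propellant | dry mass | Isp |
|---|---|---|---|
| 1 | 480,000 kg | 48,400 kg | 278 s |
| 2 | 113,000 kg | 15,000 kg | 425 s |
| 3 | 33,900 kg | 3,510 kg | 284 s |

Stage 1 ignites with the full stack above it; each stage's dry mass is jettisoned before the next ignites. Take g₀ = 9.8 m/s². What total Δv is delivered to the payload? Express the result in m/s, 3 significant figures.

Ignition mass of stage 1 = 480,000+48,400 + 113,000+15,000 + 33,900+3,510 + 5,780 = 699,590 kg.
Stage 1: m₀ = 699,590 kg, m_f = 699,590 − 480,000 = 219,590 kg; Δv = 278×9.8×ln(3.186) = 2724.4×1.1587 ≈ 3157 m/s.
Stage 2: m₀ = 171,190 kg, m_f = 171,190 − 113,000 = 58,190 kg; Δv = 425×9.8×ln(2.942) = 4165.0×1.0791 ≈ 4494 m/s.
Stage 3: m₀ = 43,190 kg, m_f = 43,190 − 33,900 = 9,290 kg; Δv = 284×9.8×ln(4.649) = 2783.2×1.5367 ≈ 4277 m/s.
Total Δv = 3157 + 4494 + 4277 = 11928 m/s.

Δv ≈ 11900 m/s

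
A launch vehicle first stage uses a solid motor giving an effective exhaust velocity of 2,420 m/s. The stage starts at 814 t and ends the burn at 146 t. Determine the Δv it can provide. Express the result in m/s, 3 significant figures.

Using Δv = v_e ln(m₀/m_f): Δv = v_e · ln(m₀/m_f) = 2420.0 × ln(5.575) = 2420.0 × 1.7184 ≈ 4158.4 m/s.

Δv ≈ 4160 m/s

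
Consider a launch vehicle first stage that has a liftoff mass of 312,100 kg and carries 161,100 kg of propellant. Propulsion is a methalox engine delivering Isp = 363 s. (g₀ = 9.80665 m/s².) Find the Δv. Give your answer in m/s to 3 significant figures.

v_e = Isp · g₀ = 363 × 9.80665 = 3559.8 m/s.
m_f = m₀ − m_prop = 312,100 − 161,100 = 151,000 kg.
Δv = v_e · ln(m₀/m_f) = 3559.8 × ln(2.067) = 3559.8 × 0.7260 ≈ 2584.6 m/s.

Δv ≈ 2580 m/s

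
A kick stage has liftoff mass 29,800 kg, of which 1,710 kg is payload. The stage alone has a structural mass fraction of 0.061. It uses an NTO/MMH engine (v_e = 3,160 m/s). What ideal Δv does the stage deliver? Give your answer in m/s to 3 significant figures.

Δv ≈ 6840 m/s

Stage wet mass = m₀ − payload = 29,800 − 1,710 = 28,090 kg.
Stage dry mass = ε × stage wet mass = 0.061 × 28,090 = 1,713.49 kg.
Burnout mass m_f = stage dry + payload = 1,713.49 + 1,710 = 3,423.49 kg.
From the ideal rocket equation, Δv = v_e · ln(29,800/3,423.49) = 3160.0 × ln(8.705) = 3160.0 × 2.1638 ≈ 6838 m/s.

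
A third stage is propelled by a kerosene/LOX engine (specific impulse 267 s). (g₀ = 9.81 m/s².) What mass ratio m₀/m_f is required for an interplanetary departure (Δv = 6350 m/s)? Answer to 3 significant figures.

mass ratio ≈ 11.3

v_e = Isp · g₀ = 267 × 9.81 = 2619.3 m/s.
From the ideal rocket equation, m₀/m_f = exp(Δv / v_e) = exp(6350 / 2619.3) = exp(2.4243) = 11.2948.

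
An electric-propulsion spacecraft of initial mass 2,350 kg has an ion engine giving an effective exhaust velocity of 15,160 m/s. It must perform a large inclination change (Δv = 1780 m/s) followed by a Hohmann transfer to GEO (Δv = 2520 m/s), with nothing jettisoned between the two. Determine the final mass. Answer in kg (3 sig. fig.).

After the first burn: m = 2350 × exp(−1780/15160.0) = 2350 × 0.88922 = 2,089.67 kg.
After the second burn: m = 2,089.67 × exp(−2520/15160.0) = 2,089.67 × 0.84685 = 1,769.64 kg.

final mass ≈ 1770 kg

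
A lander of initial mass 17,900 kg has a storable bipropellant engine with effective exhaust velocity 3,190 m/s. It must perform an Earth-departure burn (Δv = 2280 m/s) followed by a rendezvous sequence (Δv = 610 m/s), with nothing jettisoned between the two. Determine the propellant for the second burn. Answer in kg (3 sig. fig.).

propellant for the second burn ≈ 1520 kg

After the first burn: m = 17900 × exp(−2280/3190.0) = 17900 × 0.48932 = 8,758.83 kg.
After the second burn: m = 8,758.83 × exp(−610/3190.0) = 8,758.83 × 0.82595 = 7,234.36 kg.
Second-burn propellant = 8,758.83 − 7,234.36 = 1,524.47 kg.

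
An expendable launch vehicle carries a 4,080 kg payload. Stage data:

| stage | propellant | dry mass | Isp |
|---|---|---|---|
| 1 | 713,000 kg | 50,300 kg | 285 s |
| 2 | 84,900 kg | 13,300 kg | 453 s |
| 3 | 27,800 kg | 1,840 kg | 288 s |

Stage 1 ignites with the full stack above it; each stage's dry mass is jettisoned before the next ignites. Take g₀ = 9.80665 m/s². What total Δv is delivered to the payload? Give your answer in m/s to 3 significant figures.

Δv ≈ 13900 m/s

Ignition mass of stage 1 = 713,000+50,300 + 84,900+13,300 + 27,800+1,840 + 4,080 = 895,220 kg.
Stage 1: m₀ = 895,220 kg, m_f = 895,220 − 713,000 = 182,220 kg; Δv = 285×9.80665×ln(4.913) = 2794.9×1.5919 ≈ 4449 m/s.
Stage 2: m₀ = 131,920 kg, m_f = 131,920 − 84,900 = 47,020 kg; Δv = 453×9.80665×ln(2.806) = 4442.4×1.0316 ≈ 4583 m/s.
Stage 3: m₀ = 33,720 kg, m_f = 33,720 − 27,800 = 5,920 kg; Δv = 288×9.80665×ln(5.696) = 2824.3×1.7398 ≈ 4914 m/s.
Total Δv = 4449 + 4583 + 4914 = 13946 m/s.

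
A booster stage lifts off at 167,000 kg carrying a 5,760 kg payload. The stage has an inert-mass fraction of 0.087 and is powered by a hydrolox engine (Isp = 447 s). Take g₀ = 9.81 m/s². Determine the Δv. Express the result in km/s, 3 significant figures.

Stage wet mass = m₀ − payload = 167,000 − 5,760 = 161,240 kg.
Stage dry mass = ε × stage wet mass = 0.087 × 161,240 = 14,027.9 kg.
Burnout mass m_f = stage dry + payload = 14,027.9 + 5,760 = 19,787.9 kg.
v_e = Isp · g₀ = 447 × 9.81 = 4385.1 m/s.
Using Δv = v_e ln(m₀/m_f): Δv = v_e · ln(167,000/19,787.9) = 4385.1 × ln(8.44) = 4385.1 × 2.1329 ≈ 9353 m/s.

Δv ≈ 9.35 km/s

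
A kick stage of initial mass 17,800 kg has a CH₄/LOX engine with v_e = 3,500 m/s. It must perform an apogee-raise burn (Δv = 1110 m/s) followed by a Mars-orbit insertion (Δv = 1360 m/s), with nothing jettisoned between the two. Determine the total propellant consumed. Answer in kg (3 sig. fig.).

After the first burn: m = 17800 × exp(−1110/3500.0) = 17800 × 0.72823 = 12,962.5 kg.
After the second burn: m = 12,962.5 × exp(−1360/3500.0) = 12,962.5 × 0.67802 = 8,788.83 kg.
Total propellant = m₀ − m_final = 17800 − 8,788.83 = 9,011.17 kg.

total propellant consumed ≈ 9010 kg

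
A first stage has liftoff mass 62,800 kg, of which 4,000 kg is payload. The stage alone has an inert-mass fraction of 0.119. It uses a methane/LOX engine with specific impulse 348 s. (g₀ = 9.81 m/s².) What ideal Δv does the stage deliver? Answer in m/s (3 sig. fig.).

Δv ≈ 5950 m/s

Stage wet mass = m₀ − payload = 62,800 − 4,000 = 58,800 kg.
Stage dry mass = ε × stage wet mass = 0.119 × 58,800 = 6,997.2 kg.
Burnout mass m_f = stage dry + payload = 6,997.2 + 4,000 = 10,997.2 kg.
v_e = Isp · g₀ = 348 × 9.81 = 3413.9 m/s.
From the ideal rocket equation, Δv = v_e · ln(62,800/10,997.2) = 3413.9 × ln(5.711) = 3413.9 × 1.7423 ≈ 5948 m/s.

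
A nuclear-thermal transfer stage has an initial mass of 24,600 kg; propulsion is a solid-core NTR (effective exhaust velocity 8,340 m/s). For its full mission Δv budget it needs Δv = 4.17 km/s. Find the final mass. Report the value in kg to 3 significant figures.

By the Tsiolkovsky rocket equation, m₀/m_f = exp(Δv / v_e) = exp(4170 / 8340.0) = exp(0.5000) = 1.6487.
m_f = m₀ / 1.6487 = 24,600 / 1.6487 = 14,920.8 kg.

final mass ≈ 14900 kg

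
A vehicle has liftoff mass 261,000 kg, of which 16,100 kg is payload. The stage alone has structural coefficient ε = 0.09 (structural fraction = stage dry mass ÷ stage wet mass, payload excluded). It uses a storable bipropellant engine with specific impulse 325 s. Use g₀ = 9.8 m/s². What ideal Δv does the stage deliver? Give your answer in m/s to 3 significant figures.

Stage wet mass = m₀ − payload = 261,000 − 16,100 = 244,900 kg.
Stage dry mass = ε × stage wet mass = 0.09 × 244,900 = 22,041 kg.
Burnout mass m_f = stage dry + payload = 22,041 + 16,100 = 38,141 kg.
v_e = Isp · g₀ = 325 × 9.8 = 3185.0 m/s.
Δv = v_e · ln(261,000/38,141) = 3185.0 × ln(6.843) = 3185.0 × 1.9232 ≈ 6125 m/s.

Δv ≈ 6130 m/s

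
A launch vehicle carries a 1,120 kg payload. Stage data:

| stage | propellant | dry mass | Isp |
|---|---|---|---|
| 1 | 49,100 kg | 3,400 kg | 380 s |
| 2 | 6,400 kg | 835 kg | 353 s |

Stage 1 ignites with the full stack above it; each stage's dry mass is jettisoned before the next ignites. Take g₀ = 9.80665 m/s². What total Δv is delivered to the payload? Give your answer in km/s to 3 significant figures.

Ignition mass of stage 1 = 49,100+3,400 + 6,400+835 + 1,120 = 60,855 kg.
Stage 1: m₀ = 60,855 kg, m_f = 60,855 − 49,100 = 11,755 kg; Δv = 380×9.80665×ln(5.177) = 3726.5×1.6442 ≈ 6127 m/s.
Stage 2: m₀ = 8,355 kg, m_f = 8,355 − 6,400 = 1,955 kg; Δv = 353×9.80665×ln(4.274) = 3461.7×1.4525 ≈ 5028 m/s.
Total Δv = 6127 + 5028 = 11155 m/s.

Δv ≈ 11.2 km/s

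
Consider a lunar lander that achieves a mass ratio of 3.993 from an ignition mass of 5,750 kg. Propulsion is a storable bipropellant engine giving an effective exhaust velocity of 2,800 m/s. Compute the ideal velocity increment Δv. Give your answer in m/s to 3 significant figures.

Δv = v_e · ln(3.993) = 2800.0 × 1.3845 ≈ 3876.7 m/s.

Δv ≈ 3880 m/s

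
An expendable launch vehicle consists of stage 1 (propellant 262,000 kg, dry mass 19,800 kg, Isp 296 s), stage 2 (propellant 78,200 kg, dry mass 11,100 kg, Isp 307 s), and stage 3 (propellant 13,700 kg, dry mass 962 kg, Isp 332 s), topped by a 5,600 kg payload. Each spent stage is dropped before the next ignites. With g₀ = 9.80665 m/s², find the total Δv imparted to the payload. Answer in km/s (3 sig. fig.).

Δv ≈ 10.7 km/s

Ignition mass of stage 1 = 262,000+19,800 + 78,200+11,100 + 13,700+962 + 5,600 = 391,362 kg.
Stage 1: m₀ = 391,362 kg, m_f = 391,362 − 262,000 = 129,362 kg; Δv = 296×9.80665×ln(3.025) = 2902.8×1.1070 ≈ 3213 m/s.
Stage 2: m₀ = 109,562 kg, m_f = 109,562 − 78,200 = 31,362 kg; Δv = 307×9.80665×ln(3.493) = 3010.6×1.2509 ≈ 3766 m/s.
Stage 3: m₀ = 20,262 kg, m_f = 20,262 − 13,700 = 6,562 kg; Δv = 332×9.80665×ln(3.088) = 3255.8×1.1275 ≈ 3671 m/s.
Total Δv = 3213 + 3766 + 3671 = 10650 m/s.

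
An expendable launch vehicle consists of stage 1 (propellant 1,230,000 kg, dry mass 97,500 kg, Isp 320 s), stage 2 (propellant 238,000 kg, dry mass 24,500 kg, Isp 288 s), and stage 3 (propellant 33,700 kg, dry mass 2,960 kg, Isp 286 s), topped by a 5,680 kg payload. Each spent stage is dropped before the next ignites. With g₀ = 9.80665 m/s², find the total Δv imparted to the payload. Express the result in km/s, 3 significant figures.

Ignition mass of stage 1 = 1,230,000+97,500 + 238,000+24,500 + 33,700+2,960 + 5,680 = 1,632,340 kg.
Stage 1: m₀ = 1,632,340 kg, m_f = 1,632,340 − 1,230,000 = 402,340 kg; Δv = 320×9.80665×ln(4.057) = 3138.1×1.4005 ≈ 4395 m/s.
Stage 2: m₀ = 304,840 kg, m_f = 304,840 − 238,000 = 66,840 kg; Δv = 288×9.80665×ln(4.561) = 2824.3×1.5175 ≈ 4286 m/s.
Stage 3: m₀ = 42,340 kg, m_f = 42,340 − 33,700 = 8,640 kg; Δv = 286×9.80665×ln(4.9) = 2804.7×1.5893 ≈ 4458 m/s.
Total Δv = 4395 + 4286 + 4458 = 13139 m/s.

Δv ≈ 13.1 km/s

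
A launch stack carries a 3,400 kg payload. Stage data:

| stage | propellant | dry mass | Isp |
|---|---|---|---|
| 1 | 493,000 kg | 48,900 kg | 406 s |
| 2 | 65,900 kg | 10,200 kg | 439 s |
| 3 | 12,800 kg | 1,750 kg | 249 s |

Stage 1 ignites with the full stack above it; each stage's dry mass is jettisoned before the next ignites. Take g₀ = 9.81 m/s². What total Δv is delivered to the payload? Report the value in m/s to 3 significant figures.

Δv ≈ 14200 m/s

Ignition mass of stage 1 = 493,000+48,900 + 65,900+10,200 + 12,800+1,750 + 3,400 = 635,950 kg.
Stage 1: m₀ = 635,950 kg, m_f = 635,950 − 493,000 = 142,950 kg; Δv = 406×9.81×ln(4.449) = 3982.9×1.4926 ≈ 5945 m/s.
Stage 2: m₀ = 94,050 kg, m_f = 94,050 − 65,900 = 28,150 kg; Δv = 439×9.81×ln(3.341) = 4306.6×1.2063 ≈ 5195 m/s.
Stage 3: m₀ = 17,950 kg, m_f = 17,950 − 12,800 = 5,150 kg; Δv = 249×9.81×ln(3.485) = 2442.7×1.2486 ≈ 3050 m/s.
Total Δv = 5945 + 5195 + 3050 = 14190 m/s.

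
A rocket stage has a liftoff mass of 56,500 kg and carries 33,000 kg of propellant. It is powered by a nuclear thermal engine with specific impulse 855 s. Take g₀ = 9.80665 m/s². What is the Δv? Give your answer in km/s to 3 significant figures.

Δv ≈ 7.36 km/s

v_e = Isp · g₀ = 855 × 9.80665 = 8384.7 m/s.
m_f = m₀ − m_prop = 56,500 − 33,000 = 23,500 kg.
Using Δv = v_e ln(m₀/m_f): Δv = v_e · ln(m₀/m_f) = 8384.7 × ln(2.404) = 8384.7 × 0.8772 ≈ 7355.4 m/s.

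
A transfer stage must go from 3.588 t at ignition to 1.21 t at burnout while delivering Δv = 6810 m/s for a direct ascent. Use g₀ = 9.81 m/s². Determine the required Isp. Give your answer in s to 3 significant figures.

Isp ≈ 639 s

ln(m₀/m_f) = ln(3588/1210) = ln(2.965) = 1.0870.
By the Tsiolkovsky rocket equation, v_e = Δv / ln(m₀/m_f) = 6810 / 1.0870 = 6265.1 m/s.
Isp = v_e / g₀ = 6265.1 / 9.81 = 638.6 s.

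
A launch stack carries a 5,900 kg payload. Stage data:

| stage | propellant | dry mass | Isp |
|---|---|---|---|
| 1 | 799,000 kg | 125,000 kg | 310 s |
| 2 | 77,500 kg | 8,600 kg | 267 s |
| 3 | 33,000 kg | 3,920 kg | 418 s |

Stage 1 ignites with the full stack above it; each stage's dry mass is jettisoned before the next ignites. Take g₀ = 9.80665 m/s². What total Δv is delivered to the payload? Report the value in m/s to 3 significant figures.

Ignition mass of stage 1 = 799,000+125,000 + 77,500+8,600 + 33,000+3,920 + 5,900 = 1,052,920 kg.
Stage 1: m₀ = 1,052,920 kg, m_f = 1,052,920 − 799,000 = 253,920 kg; Δv = 310×9.80665×ln(4.147) = 3040.1×1.4223 ≈ 4324 m/s.
Stage 2: m₀ = 128,920 kg, m_f = 128,920 − 77,500 = 51,420 kg; Δv = 267×9.80665×ln(2.507) = 2618.4×0.9192 ≈ 2407 m/s.
Stage 3: m₀ = 42,820 kg, m_f = 42,820 − 33,000 = 9,820 kg; Δv = 418×9.80665×ln(4.36) = 4099.2×1.4726 ≈ 6036 m/s.
Total Δv = 4324 + 2407 + 6036 = 12767 m/s.

Δv ≈ 12800 m/s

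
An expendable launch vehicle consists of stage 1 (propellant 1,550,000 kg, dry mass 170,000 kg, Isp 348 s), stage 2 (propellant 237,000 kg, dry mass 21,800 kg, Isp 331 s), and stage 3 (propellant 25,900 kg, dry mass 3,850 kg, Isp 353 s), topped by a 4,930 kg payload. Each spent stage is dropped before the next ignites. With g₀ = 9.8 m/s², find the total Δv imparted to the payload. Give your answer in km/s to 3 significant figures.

Ignition mass of stage 1 = 1,550,000+170,000 + 237,000+21,800 + 25,900+3,850 + 4,930 = 2,013,480 kg.
Stage 1: m₀ = 2,013,480 kg, m_f = 2,013,480 − 1,550,000 = 463,480 kg; Δv = 348×9.8×ln(4.344) = 3410.4×1.4689 ≈ 5009 m/s.
Stage 2: m₀ = 293,480 kg, m_f = 293,480 − 237,000 = 56,480 kg; Δv = 331×9.8×ln(5.196) = 3243.8×1.6479 ≈ 5346 m/s.
Stage 3: m₀ = 34,680 kg, m_f = 34,680 − 25,900 = 8,780 kg; Δv = 353×9.8×ln(3.95) = 3459.4×1.3737 ≈ 4752 m/s.
Total Δv = 5009 + 5346 + 4752 = 15107 m/s.

Δv ≈ 15.1 km/s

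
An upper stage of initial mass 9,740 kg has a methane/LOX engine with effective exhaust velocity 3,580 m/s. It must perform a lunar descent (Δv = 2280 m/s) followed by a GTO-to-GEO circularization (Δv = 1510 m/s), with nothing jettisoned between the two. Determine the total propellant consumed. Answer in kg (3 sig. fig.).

total propellant consumed ≈ 6360 kg

After the first burn: m = 9740 × exp(−2280/3580.0) = 9740 × 0.52894 = 5,151.88 kg.
After the second burn: m = 5,151.88 × exp(−1510/3580.0) = 5,151.88 × 0.65587 = 3,378.96 kg.
Total propellant = m₀ − m_final = 9740 − 3,378.96 = 6,361.04 kg.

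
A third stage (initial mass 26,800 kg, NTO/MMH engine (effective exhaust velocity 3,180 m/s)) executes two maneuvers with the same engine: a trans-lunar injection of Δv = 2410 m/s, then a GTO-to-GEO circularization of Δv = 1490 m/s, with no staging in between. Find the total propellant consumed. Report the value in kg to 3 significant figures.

total propellant consumed ≈ 18900 kg

After the first burn: m = 26800 × exp(−2410/3180.0) = 26800 × 0.46867 = 12,560.4 kg.
After the second burn: m = 12,560.4 × exp(−1490/3180.0) = 12,560.4 × 0.62591 = 7,861.68 kg.
Total propellant = m₀ − m_final = 26800 − 7,861.68 = 18,938.32 kg.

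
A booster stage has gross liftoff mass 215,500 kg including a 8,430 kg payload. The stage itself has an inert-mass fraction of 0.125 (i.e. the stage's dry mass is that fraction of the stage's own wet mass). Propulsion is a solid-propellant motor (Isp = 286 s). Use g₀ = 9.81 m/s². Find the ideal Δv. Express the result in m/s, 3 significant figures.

Stage wet mass = m₀ − payload = 215,500 − 8,430 = 207,070 kg.
Stage dry mass = ε × stage wet mass = 0.125 × 207,070 = 25,883.8 kg.
Burnout mass m_f = stage dry + payload = 25,883.8 + 8,430 = 34,313.8 kg.
v_e = Isp · g₀ = 286 × 9.81 = 2805.7 m/s.
Rocket equation: Δv = v_e · ln(215,500/34,313.8) = 2805.7 × ln(6.28) = 2805.7 × 1.8374 ≈ 5155 m/s.

Δv ≈ 5160 m/s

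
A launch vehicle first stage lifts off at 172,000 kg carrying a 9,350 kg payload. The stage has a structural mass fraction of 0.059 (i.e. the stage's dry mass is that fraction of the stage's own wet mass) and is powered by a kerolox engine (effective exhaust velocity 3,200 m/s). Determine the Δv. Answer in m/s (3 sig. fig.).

Stage wet mass = m₀ − payload = 172,000 − 9,350 = 162,650 kg.
Stage dry mass = ε × stage wet mass = 0.059 × 162,650 = 9,596.35 kg.
Burnout mass m_f = stage dry + payload = 9,596.35 + 9,350 = 18,946.35 kg.
By the Tsiolkovsky rocket equation, Δv = v_e · ln(172,000/18,946.35) = 3200.0 × ln(9.078) = 3200.0 × 2.2059 ≈ 7059 m/s.

Δv ≈ 7060 m/s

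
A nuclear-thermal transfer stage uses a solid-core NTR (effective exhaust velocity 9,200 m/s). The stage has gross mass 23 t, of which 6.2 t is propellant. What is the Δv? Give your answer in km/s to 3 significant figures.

m_f = m₀ − m_prop = 23 − 6.2 = 16.8 t.
Δv = v_e · ln(m₀/m_f) = 9200.0 × ln(1.369) = 9200.0 × 0.3141 ≈ 2889.9 m/s.

Δv ≈ 2.89 km/s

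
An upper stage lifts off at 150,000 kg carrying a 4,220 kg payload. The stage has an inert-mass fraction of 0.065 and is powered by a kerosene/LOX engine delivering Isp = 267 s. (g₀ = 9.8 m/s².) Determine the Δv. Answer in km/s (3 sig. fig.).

Δv ≈ 6.26 km/s

Stage wet mass = m₀ − payload = 150,000 − 4,220 = 145,780 kg.
Stage dry mass = ε × stage wet mass = 0.065 × 145,780 = 9,475.7 kg.
Burnout mass m_f = stage dry + payload = 9,475.7 + 4,220 = 13,695.7 kg.
v_e = Isp · g₀ = 267 × 9.8 = 2616.6 m/s.
Δv = v_e · ln(150,000/13,695.7) = 2616.6 × ln(10.95) = 2616.6 × 2.3936 ≈ 6263 m/s.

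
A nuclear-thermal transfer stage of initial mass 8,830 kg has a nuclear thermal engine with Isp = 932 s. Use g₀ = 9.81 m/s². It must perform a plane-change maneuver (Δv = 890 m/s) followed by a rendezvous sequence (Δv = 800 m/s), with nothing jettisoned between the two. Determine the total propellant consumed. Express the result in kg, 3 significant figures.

total propellant consumed ≈ 1490 kg

v_e = Isp · g₀ = 932 × 9.81 = 9142.9 m/s.
After the first burn: m = 8830 × exp(−890/9142.9) = 8830 × 0.90724 = 8,010.93 kg.
After the second burn: m = 8,010.93 × exp(−800/9142.9) = 8,010.93 × 0.91622 = 7,339.77 kg.
Total propellant = m₀ − m_final = 8830 − 7,339.77 = 1,490.23 kg.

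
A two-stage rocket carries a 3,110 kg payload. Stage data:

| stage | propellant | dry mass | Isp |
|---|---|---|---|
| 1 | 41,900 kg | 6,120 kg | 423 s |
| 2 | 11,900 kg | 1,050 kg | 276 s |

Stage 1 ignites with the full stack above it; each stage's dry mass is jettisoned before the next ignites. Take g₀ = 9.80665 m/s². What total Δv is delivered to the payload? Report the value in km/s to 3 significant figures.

Ignition mass of stage 1 = 41,900+6,120 + 11,900+1,050 + 3,110 = 64,080 kg.
Stage 1: m₀ = 64,080 kg, m_f = 64,080 − 41,900 = 22,180 kg; Δv = 423×9.80665×ln(2.889) = 4148.2×1.0609 ≈ 4401 m/s.
Stage 2: m₀ = 16,060 kg, m_f = 16,060 − 11,900 = 4,160 kg; Δv = 276×9.80665×ln(3.861) = 2706.6×1.3508 ≈ 3656 m/s.
Total Δv = 4401 + 3656 = 8057 m/s.

Δv ≈ 8.06 km/s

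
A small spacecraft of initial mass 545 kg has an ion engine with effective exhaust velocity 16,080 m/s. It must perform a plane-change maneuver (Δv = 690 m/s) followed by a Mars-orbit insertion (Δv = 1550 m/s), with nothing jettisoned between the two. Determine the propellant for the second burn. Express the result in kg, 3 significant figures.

propellant for the second burn ≈ 48.0 kg

After the first burn: m = 545 × exp(−690/16080.0) = 545 × 0.95800 = 522.11 kg.
After the second burn: m = 522.11 × exp(−1550/16080.0) = 522.11 × 0.90811 = 474.133 kg.
Second-burn propellant = 522.11 − 474.133 = 47.977 kg.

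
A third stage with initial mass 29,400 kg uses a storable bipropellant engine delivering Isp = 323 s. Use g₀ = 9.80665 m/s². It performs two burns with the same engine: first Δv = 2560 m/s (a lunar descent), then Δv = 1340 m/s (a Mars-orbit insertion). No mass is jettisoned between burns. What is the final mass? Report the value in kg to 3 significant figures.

final mass ≈ 8580 kg

v_e = Isp · g₀ = 323 × 9.80665 = 3167.5 m/s.
After the first burn: m = 29400 × exp(−2560/3167.5) = 29400 × 0.44566 = 13,102.4 kg.
After the second burn: m = 13,102.4 × exp(−1340/3167.5) = 13,102.4 × 0.65505 = 8,582.73 kg.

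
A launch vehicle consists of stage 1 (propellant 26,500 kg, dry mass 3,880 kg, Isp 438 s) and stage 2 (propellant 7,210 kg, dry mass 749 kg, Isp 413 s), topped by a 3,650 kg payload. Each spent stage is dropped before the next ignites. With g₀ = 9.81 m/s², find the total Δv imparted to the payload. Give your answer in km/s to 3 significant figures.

Δv ≈ 8.22 km/s

Ignition mass of stage 1 = 26,500+3,880 + 7,210+749 + 3,650 = 41,989 kg.
Stage 1: m₀ = 41,989 kg, m_f = 41,989 − 26,500 = 15,489 kg; Δv = 438×9.81×ln(2.711) = 4296.8×0.9973 ≈ 4285 m/s.
Stage 2: m₀ = 11,609 kg, m_f = 11,609 − 7,210 = 4,399 kg; Δv = 413×9.81×ln(2.639) = 4051.5×0.9704 ≈ 3932 m/s.
Total Δv = 4285 + 3932 = 8217 m/s.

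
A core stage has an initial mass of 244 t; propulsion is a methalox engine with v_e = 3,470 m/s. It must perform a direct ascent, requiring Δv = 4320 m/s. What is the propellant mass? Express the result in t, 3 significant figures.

propellant mass ≈ 174 t

Rocket equation: m₀/m_f = exp(Δv / v_e) = exp(4320 / 3470.0) = exp(1.2450) = 3.4728.
m_f = 244 / 3.4728 = 70.2603 t, so propellant = m₀ − m_f = 244 − 70.2603 = 173.7397 t.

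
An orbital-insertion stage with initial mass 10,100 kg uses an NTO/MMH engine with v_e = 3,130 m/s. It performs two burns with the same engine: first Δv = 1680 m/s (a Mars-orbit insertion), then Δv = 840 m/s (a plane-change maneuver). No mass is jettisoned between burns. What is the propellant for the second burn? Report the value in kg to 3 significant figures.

After the first burn: m = 10100 × exp(−1680/3130.0) = 10100 × 0.58465 = 5,904.97 kg.
After the second burn: m = 5,904.97 × exp(−840/3130.0) = 5,904.97 × 0.76462 = 4,515.06 kg.
Second-burn propellant = 5,904.97 − 4,515.06 = 1,389.91 kg.

propellant for the second burn ≈ 1390 kg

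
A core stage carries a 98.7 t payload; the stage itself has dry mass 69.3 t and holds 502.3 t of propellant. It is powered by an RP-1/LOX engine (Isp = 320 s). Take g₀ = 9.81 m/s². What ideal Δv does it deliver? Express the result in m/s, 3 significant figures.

v_e = Isp · g₀ = 320 × 9.81 = 3139.2 m/s.
m₀ = payload + dry + propellant = 98.7 + 69.3 + 502.3 = 670.3 t.
m_f = payload + dry = 98.7 + 69.3 = 168 t.
Rocket equation: Δv = v_e · ln(m₀/m_f) = 3139.2 × ln(3.99) = 3139.2 × 1.3838 ≈ 4343.9 m/s.

Δv ≈ 4340 m/s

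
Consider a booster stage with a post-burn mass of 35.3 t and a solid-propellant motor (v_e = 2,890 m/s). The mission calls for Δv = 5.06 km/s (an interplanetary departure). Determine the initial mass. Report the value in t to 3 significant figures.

initial mass ≈ 203 t

m₀/m_f = exp(Δv / v_e) = exp(5060 / 2890.0) = exp(1.7509) = 5.7596.
m₀ = m_f × 5.7596 = 35.3 × 5.7596 = 203.314 t.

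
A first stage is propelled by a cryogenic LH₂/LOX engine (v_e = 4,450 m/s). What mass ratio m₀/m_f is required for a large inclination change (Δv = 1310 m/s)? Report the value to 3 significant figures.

By the Tsiolkovsky rocket equation, m₀/m_f = exp(Δv / v_e) = exp(1310 / 4450.0) = exp(0.2944) = 1.3423.

mass ratio ≈ 1.34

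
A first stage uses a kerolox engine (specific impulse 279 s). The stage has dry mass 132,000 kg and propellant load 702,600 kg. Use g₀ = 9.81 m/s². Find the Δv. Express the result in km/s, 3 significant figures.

Δv ≈ 5.05 km/s

v_e = Isp · g₀ = 279 × 9.81 = 2737.0 m/s.
m₀ = m_dry + m_prop = 132,000 + 702,600 = 834,600 kg.
From the ideal rocket equation, Δv = v_e · ln(m₀/m_f) = 2737.0 × ln(6.323) = 2737.0 × 1.8442 ≈ 5047.4 m/s.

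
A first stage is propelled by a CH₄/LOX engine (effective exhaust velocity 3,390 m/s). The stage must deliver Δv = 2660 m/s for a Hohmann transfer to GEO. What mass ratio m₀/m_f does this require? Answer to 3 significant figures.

mass ratio ≈ 2.19

Using Δv = v_e ln(m₀/m_f): m₀/m_f = exp(Δv / v_e) = exp(2660 / 3390.0) = exp(0.7847) = 2.1917.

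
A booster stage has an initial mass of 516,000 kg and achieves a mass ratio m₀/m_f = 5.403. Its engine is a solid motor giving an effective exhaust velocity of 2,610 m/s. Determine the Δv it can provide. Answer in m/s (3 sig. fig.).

By the Tsiolkovsky rocket equation, Δv = v_e · ln(5.403) = 2610.0 × 1.6870 ≈ 4403.0 m/s.

Δv ≈ 4400 m/s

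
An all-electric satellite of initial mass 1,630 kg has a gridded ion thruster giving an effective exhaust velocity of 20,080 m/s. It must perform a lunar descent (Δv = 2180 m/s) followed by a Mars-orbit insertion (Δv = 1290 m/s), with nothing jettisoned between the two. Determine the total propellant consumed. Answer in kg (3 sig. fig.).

After the first burn: m = 1630 × exp(−2180/20080.0) = 1630 × 0.89712 = 1,462.31 kg.
After the second burn: m = 1,462.31 × exp(−1290/20080.0) = 1,462.31 × 0.93778 = 1,371.33 kg.
Total propellant = m₀ − m_final = 1630 − 1,371.33 = 258.67 kg.

total propellant consumed ≈ 259 kg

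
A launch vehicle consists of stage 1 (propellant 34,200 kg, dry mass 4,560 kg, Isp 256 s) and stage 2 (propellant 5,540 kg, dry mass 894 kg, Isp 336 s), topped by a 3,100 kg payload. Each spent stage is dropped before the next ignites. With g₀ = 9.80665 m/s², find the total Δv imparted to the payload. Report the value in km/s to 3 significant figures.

Δv ≈ 5.96 km/s

Ignition mass of stage 1 = 34,200+4,560 + 5,540+894 + 3,100 = 48,294 kg.
Stage 1: m₀ = 48,294 kg, m_f = 48,294 − 34,200 = 14,094 kg; Δv = 256×9.80665×ln(3.427) = 2510.5×1.2316 ≈ 3092 m/s.
Stage 2: m₀ = 9,534 kg, m_f = 9,534 − 5,540 = 3,994 kg; Δv = 336×9.80665×ln(2.387) = 3295.0×0.8701 ≈ 2867 m/s.
Total Δv = 3092 + 2867 = 5959 m/s.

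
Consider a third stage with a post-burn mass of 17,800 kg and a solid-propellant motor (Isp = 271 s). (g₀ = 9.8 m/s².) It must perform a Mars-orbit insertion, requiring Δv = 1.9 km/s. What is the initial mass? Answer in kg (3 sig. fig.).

initial mass ≈ 36400 kg

v_e = Isp · g₀ = 271 × 9.8 = 2655.8 m/s.
Rocket equation: m₀/m_f = exp(Δv / v_e) = exp(1900 / 2655.8) = exp(0.7154) = 2.0450.
m₀ = m_f × 2.0450 = 17,800 × 2.0450 = 36,401 kg.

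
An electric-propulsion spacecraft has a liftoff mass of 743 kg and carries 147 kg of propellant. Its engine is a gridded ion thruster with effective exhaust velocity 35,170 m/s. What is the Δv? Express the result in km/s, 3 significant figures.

Δv ≈ 7.75 km/s

m_f = m₀ − m_prop = 743 − 147 = 596 kg.
Using Δv = v_e ln(m₀/m_f): Δv = v_e · ln(m₀/m_f) = 35170.0 × ln(1.247) = 35170.0 × 0.2205 ≈ 7753.4 m/s.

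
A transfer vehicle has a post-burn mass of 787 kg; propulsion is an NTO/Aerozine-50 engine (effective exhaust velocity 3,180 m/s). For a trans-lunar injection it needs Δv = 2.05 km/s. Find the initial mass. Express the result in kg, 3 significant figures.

m₀/m_f = exp(Δv / v_e) = exp(2050 / 3180.0) = exp(0.6447) = 1.9053.
m₀ = m_f × 1.9053 = 787 × 1.9053 = 1,499.47 kg.

initial mass ≈ 1500 kg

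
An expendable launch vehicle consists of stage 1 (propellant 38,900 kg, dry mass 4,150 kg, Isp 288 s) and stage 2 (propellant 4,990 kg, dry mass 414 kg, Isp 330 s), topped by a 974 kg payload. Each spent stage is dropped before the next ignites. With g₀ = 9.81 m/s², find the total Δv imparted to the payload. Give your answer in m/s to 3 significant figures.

Δv ≈ 9310 m/s

Ignition mass of stage 1 = 38,900+4,150 + 4,990+414 + 974 = 49,428 kg.
Stage 1: m₀ = 49,428 kg, m_f = 49,428 − 38,900 = 10,528 kg; Δv = 288×9.81×ln(4.695) = 2825.3×1.5465 ≈ 4369 m/s.
Stage 2: m₀ = 6,378 kg, m_f = 6,378 − 4,990 = 1,388 kg; Δv = 330×9.81×ln(4.595) = 3237.3×1.5250 ≈ 4937 m/s.
Total Δv = 4369 + 4937 = 9306 m/s.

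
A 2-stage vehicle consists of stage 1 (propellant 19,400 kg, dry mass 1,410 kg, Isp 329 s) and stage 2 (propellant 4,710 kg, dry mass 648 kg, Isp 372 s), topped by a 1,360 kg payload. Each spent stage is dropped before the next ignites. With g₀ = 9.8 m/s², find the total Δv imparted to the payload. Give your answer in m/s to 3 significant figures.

Δv ≈ 8340 m/s

Ignition mass of stage 1 = 19,400+1,410 + 4,710+648 + 1,360 = 27,528 kg.
Stage 1: m₀ = 27,528 kg, m_f = 27,528 − 19,400 = 8,128 kg; Δv = 329×9.8×ln(3.387) = 3224.2×1.2199 ≈ 3933 m/s.
Stage 2: m₀ = 6,718 kg, m_f = 6,718 − 4,710 = 2,008 kg; Δv = 372×9.8×ln(3.346) = 3645.6×1.2077 ≈ 4403 m/s.
Total Δv = 3933 + 4403 = 8336 m/s.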